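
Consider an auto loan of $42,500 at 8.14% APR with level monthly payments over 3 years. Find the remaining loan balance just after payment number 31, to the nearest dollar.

With monthly rate i = 8.14%/12 = 0.0067833, the balance after k of n payments is P · [(1+i)^n − (1+i)^k] / [(1+i)^n − 1].
(1+0.0067833)^36 = 1.27554748 and (1+0.0067833)^31 = 1.23315180, so the balance is 42,500 × (1.27554748 − 1.23315180) / (1.27554748 − 1) = $6,539.04.

$6,539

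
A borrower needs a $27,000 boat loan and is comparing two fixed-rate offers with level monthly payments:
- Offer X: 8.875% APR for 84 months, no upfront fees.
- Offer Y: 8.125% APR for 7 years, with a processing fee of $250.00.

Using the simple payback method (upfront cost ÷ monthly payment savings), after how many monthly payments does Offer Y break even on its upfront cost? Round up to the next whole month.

25 months

Offer X: at 8.875% the monthly rate is 0.0073958, so the payment is 27,000 × 0.0073958 / (1 − 1.0073958^−84) = $432.69.
Offer Y: monthly rate = 8.125%/12 = 0.0067708; payment = 27,000 × 0.0067708 / (1 − (1+0.0067708)^−84) = $422.51.
Monthly savings = $432.69 − $422.51 = $10.18.
Break-even = $250.00 / $10.18 = 24.56 → 25 months.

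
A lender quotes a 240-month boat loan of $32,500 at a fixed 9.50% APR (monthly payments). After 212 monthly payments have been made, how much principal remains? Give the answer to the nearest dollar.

$7,581

With monthly rate i = 9.5%/12 = 0.0079167, the balance after k of n payments is P · [(1+i)^n − (1+i)^k] / [(1+i)^n − 1].
(1+0.0079167)^240 = 6.63606141 and (1+0.0079167)^212 = 5.32133806, so the balance is 32,500 × (6.63606141 − 5.32133806) / (6.63606141 − 1) = $7,581.27.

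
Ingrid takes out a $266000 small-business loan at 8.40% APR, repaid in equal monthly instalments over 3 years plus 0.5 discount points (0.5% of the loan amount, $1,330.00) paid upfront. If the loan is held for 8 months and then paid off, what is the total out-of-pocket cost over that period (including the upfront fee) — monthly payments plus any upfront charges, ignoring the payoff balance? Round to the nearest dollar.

At 8.40% the monthly rate is 0.0070000, so the payment is 266,000 × 0.0070000 / (1 − 1.0070000^−36) = $8,384.64.
Total outlay = 8 × $8,384.64 + $1,330.00 = $68,407.12.

$68,407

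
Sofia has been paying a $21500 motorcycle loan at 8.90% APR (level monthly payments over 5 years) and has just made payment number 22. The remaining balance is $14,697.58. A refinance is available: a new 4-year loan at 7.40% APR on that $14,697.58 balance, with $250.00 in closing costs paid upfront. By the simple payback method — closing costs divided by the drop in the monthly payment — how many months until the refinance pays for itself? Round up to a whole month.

Current payment = 21,500 × 8.9%/12 / (1 − (1+0.0074167)^−60) = $445.26.
Refinanced payment = 14,697.58 × 0.0061667 / (1 − (1+0.0061667)^−48) = $354.69.
Monthly savings = $445.26 − $354.69 = $90.57.
Break-even = $250.00 / $90.57 = 2.76 → 3 months.

3 months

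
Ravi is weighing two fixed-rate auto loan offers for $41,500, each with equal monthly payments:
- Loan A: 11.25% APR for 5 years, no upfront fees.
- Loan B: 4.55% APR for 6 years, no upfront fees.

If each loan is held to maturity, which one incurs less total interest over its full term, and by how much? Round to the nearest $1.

Loan B by $6,949

Loan A: at 11.25% the monthly rate is 0.0093750, so the payment is 41,500 × 0.0093750 / (1 − 1.0093750^−60) = $907.49.
Total interest on Loan A = 60 × $907.49 − $41,500 = $12,949.40.
Loan B: at 4.55% the monthly rate is 0.0037917, so the payment is 41,500 × 0.0037917 / (1 − 1.0037917^−72) = $659.73.
Total interest on Loan B = 72 × $659.73 − $41,500 = $6,000.56.
Loan B is lower by $6,948.84.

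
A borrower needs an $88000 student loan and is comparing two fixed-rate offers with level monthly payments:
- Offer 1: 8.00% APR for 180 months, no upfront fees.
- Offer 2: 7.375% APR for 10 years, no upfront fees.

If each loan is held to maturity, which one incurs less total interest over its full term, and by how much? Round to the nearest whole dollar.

Offer 1: at 8.00% the monthly rate is 0.0066667, so the payment is 88,000 × 0.0066667 / (1 − 1.0066667^−180) = $840.97.
Total interest on Offer 1 = 180 × $840.97 − $88,000 = $63,374.60.
Offer 2: at 7.375% the monthly rate is 0.0061458, so the payment is 88,000 × 0.0061458 / (1 − 1.0061458^−120) = $1,038.84.
Total interest on Offer 2 = 120 × $1,038.84 − $88,000 = $36,660.80.
Offer 2 is lower by $26,713.80.

Offer 2 by $26,714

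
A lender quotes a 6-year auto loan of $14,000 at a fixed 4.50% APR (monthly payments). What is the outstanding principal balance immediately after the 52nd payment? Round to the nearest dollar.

With monthly rate i = 4.5%/12 = 0.0037500, the balance after k of n payments is P · [(1+i)^n − (1+i)^k] / [(1+i)^n − 1].
(1+0.0037500)^72 = 1.30930310 and (1+0.0037500)^52 = 1.21486783, so the balance is 14,000 × (1.30930310 − 1.21486783) / (1.30930310 − 1) = $4,274.43.

$4,274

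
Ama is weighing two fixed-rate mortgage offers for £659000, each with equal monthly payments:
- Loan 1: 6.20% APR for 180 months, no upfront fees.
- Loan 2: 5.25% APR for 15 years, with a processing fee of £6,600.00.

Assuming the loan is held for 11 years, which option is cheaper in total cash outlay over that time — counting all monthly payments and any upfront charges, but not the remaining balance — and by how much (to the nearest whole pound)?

Loan 2 by £37,609

Loan 1: monthly rate = 6.2%/12 = 0.0051667; payment = 659,000 × 0.0051667 / (1 − (1+0.0051667)^−180) = £5,632.47.
Loan 2: at 5.25% the monthly rate is 0.0043750, so the payment is 659,000 × 0.0043750 / (1 − 1.0043750^−180) = £5,297.55.
Over 132 months: Loan 1 costs 132 × £5,632.47 = £743,486.04; Loan 2 costs 132 × £5,297.55 + £6,600.00 = £705,876.60.
Loan 2 is cheaper by £743,486.04 − £705,876.60 = £37,609.44.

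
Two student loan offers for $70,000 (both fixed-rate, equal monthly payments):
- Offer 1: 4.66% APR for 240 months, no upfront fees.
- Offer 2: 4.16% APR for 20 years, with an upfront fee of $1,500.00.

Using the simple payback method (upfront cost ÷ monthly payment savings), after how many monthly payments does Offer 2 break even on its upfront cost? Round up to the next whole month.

Offer 1: monthly rate = 4.66%/12 = 0.0038833; payment = 70,000 × 0.0038833 / (1 − (1+0.0038833)^−240) = $448.92.
Offer 2: at 4.16% the monthly rate is 0.0034667, so the payment is 70,000 × 0.0034667 / (1 − 1.0034667^−240) = $430.11.
Monthly savings = $448.92 − $430.11 = $18.81.
Break-even = $1,500.00 / $18.81 = 79.74 → 80 months.

80 months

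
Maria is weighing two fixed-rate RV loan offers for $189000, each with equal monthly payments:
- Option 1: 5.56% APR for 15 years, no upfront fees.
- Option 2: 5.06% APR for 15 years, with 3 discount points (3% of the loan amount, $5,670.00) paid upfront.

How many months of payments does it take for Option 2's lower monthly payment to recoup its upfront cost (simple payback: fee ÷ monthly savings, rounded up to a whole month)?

Option 1: monthly rate = 5.56%/12 = 0.0046333; payment = 189,000 × 0.0046333 / (1 − (1+0.0046333)^−180) = $1,550.31.
Option 2: monthly rate = 5.06%/12 = 0.0042167; payment = 189,000 × 0.0042167 / (1 − (1+0.0042167)^−180) = $1,500.51.
Monthly savings = $1,550.31 − $1,500.51 = $49.80.
Break-even = $5,670.00 / $49.80 = 113.86 → 114 months.

114 months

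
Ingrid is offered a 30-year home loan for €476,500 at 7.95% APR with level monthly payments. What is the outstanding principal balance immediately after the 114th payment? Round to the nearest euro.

€421,759

With monthly rate i = 7.95%/12 = 0.0066250, the balance after k of n payments is P · [(1+i)^n − (1+i)^k] / [(1+i)^n − 1].
(1+0.0066250)^360 = 10.77398474 and (1+0.0066250)^114 = 2.12284937, so the balance is 476,500 × (10.77398474 − 2.12284937) / (10.77398474 − 1) = €421,759.00.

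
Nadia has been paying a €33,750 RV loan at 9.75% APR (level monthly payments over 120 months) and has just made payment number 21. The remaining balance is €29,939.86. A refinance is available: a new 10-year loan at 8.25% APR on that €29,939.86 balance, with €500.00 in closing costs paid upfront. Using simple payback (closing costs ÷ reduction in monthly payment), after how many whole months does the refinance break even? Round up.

7 months

Current payment = 33,750 × 9.75%/12 / (1 − (1+0.0081250)^−120) = €441.35.
Refinanced payment = 29,939.86 × 0.0068750 / (1 − (1+0.0068750)^−120) = €367.22.
Monthly savings = €441.35 − €367.22 = €74.13.
Break-even = €500.00 / €74.13 = 6.74 → 7 months.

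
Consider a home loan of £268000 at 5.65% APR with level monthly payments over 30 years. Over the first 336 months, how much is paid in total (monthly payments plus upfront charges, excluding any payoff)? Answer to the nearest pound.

Monthly rate = 5.65%/12 = 0.0047083; payment = 268,000 × 0.0047083 / (1 − (1+0.0047083)^−360) = £1,546.99.
Total outlay = 336 × £1,546.99 = £519,788.64.

£519,789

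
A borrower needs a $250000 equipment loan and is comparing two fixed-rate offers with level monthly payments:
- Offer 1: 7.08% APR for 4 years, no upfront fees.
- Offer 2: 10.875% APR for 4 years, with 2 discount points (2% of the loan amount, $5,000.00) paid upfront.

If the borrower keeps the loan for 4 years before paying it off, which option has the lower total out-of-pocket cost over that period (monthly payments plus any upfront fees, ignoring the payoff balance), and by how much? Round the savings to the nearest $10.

Offer 1 by $26,620

Offer 1: at 7.08% the monthly rate is 0.0059000, so the payment is 250,000 × 0.0059000 / (1 − 1.0059000^−48) = $5,995.84.
Offer 2: at 10.875% the monthly rate is 0.0090625, so the payment is 250,000 × 0.0090625 / (1 − 1.0090625^−48) = $6,446.22.
Over 48 months: Offer 1 costs 48 × $5,995.84 = $287,800.32; Offer 2 costs 48 × $6,446.22 + $5,000.00 = $314,418.56.
Offer 1 is cheaper by $314,418.56 − $287,800.32 = $26,618.24.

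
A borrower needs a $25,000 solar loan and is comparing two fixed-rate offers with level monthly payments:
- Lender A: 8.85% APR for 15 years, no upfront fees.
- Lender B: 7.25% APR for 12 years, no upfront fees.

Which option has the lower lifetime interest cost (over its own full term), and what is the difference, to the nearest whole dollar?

Lender B by $7,738

Lender A: monthly rate = 8.85%/12 = 0.0073750; payment = 25,000 × 0.0073750 / (1 − (1+0.0073750)^−180) = $251.34.
Total interest on Lender A = 180 × $251.34 − $25,000 = $20,241.20.
Lender B: at 7.25% the monthly rate is 0.0060417, so the payment is 25,000 × 0.0060417 / (1 − 1.0060417^−144) = $260.44.
Total interest on Lender B = 144 × $260.44 − $25,000 = $12,503.36.
Lender B is lower by $7,737.84.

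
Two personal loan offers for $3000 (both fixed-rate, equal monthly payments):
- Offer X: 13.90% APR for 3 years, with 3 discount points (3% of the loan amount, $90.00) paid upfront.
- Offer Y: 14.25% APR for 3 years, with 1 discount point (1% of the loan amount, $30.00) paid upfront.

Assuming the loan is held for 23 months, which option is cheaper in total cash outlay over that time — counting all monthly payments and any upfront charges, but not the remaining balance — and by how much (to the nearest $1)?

Offer X: at 13.90% the monthly rate is 0.0115833, so the payment is 3,000 × 0.0115833 / (1 − 1.0115833^−36) = $102.39.
Offer Y: monthly rate = 14.25%/12 = 0.0118750; payment = 3,000 × 0.0118750 / (1 − (1+0.0118750)^−36) = $102.90.
Over 23 months: Offer X costs 23 × $102.39 + $90.00 = $2,444.97; Offer Y costs 23 × $102.90 + $30.00 = $2,396.70.
Offer Y is cheaper by $2,444.97 − $2,396.70 = $48.27.

Offer Y by $48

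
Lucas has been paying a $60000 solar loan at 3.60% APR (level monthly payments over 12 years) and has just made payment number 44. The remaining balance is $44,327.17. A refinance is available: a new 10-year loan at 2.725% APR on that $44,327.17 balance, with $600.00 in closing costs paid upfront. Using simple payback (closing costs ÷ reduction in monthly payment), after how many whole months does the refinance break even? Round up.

7 months

Current payment = 60,000 × 3.6%/12 / (1 − (1+0.0030000)^−144) = $513.74.
Refinanced payment = 44,327.17 × 0.0022708 / (1 − (1+0.0022708)^−120) = $422.42.
Monthly savings = $513.74 − $422.42 = $91.32.
Break-even = $600.00 / $91.32 = 6.57 → 7 months.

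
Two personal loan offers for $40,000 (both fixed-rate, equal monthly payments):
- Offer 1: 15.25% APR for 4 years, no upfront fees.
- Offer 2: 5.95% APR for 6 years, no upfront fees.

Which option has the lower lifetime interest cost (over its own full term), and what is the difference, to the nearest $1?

Offer 2 by $6,017

Offer 1: at 15.25% the monthly rate is 0.0127083, so the payment is 40,000 × 0.0127083 / (1 − 1.0127083^−48) = $1,118.31.
Total interest on Offer 1 = 48 × $1,118.31 − $40,000 = $13,678.88.
Offer 2: monthly rate = 5.95%/12 = 0.0049583; payment = 40,000 × 0.0049583 / (1 − (1+0.0049583)^−72) = $661.97.
Total interest on Offer 2 = 72 × $661.97 − $40,000 = $7,661.84.
Offer 2 is lower by $6,017.04.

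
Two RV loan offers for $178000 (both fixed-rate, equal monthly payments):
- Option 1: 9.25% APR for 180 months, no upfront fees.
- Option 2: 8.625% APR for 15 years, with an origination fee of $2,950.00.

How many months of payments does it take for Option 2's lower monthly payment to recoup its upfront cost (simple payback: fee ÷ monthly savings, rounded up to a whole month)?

45 months

Option 1: monthly rate = 9.25%/12 = 0.0077083; payment = 178,000 × 0.0077083 / (1 − (1+0.0077083)^−180) = $1,831.96.
Option 2: at 8.625% the monthly rate is 0.0071875, so the payment is 178,000 × 0.0071875 / (1 − 1.0071875^−180) = $1,765.90.
Monthly savings = $1,831.96 − $1,765.90 = $66.06.
Break-even = $2,950.00 / $66.06 = 44.66 → 45 months.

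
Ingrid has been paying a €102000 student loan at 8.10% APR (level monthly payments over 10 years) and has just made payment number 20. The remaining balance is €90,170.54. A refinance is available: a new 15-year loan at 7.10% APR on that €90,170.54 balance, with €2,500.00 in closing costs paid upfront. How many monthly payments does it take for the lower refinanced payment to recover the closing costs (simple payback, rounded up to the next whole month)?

6 months

Current payment = 102,000 × 8.1%/12 / (1 − (1+0.0067500)^−120) = €1,242.94.
Refinanced payment = 90,170.54 × 0.0059167 / (1 − (1+0.0059167)^−180) = €815.53.
Monthly savings = €1,242.94 − €815.53 = €427.41.
Break-even = €2,500.00 / €427.41 = 5.85 → 6 months.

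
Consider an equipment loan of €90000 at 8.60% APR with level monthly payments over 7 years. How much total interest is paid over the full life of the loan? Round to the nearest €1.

Monthly rate = 8.6%/12 = 0.0071667; payment = 90,000 × 0.0071667 / (1 − (1+0.0071667)^−84) = €1,429.81.
Total paid = 84 × €1,429.81 = €120,104.04; interest = €120,104.04 − €90,000 = €30,104.04.

€30,104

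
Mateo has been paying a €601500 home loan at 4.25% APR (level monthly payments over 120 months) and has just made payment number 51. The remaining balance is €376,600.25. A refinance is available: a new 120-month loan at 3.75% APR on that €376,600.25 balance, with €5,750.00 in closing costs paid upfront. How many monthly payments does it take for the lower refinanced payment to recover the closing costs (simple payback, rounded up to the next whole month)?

3 months

Current payment = 601,500 × 4.25%/12 / (1 − (1+0.0035417)^−120) = €6,161.62.
Refinanced payment = 376,600.25 × 0.0031250 / (1 − (1+0.0031250)^−120) = €3,768.31.
Monthly savings = €6,161.62 − €3,768.31 = €2,393.31.
Break-even = €5,750.00 / €2,393.31 = 2.40 → 3 months.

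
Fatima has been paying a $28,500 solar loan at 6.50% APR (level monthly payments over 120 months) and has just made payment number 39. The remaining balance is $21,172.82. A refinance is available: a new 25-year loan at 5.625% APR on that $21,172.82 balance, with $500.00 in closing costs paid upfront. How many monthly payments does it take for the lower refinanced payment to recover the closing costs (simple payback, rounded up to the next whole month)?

Current payment = 28,500 × 6.5%/12 / (1 − (1+0.0054167)^−120) = $323.61.
Refinanced payment = 21,172.82 × 0.0046875 / (1 − (1+0.0046875)^−300) = $131.60.
Monthly savings = $323.61 − $131.60 = $192.01.
Break-even = $500.00 / $192.01 = 2.60 → 3 months.

3 months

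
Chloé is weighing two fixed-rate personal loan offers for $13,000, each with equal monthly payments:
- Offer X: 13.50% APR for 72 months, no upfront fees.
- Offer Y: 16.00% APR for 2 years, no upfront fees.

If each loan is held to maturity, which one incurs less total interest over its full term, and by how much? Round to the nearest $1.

Offer X: monthly rate = 13.5%/12 = 0.0112500; payment = 13,000 × 0.0112500 / (1 − (1+0.0112500)^−72) = $264.41.
Total interest on Offer X = 72 × $264.41 − $13,000 = $6,037.52.
Offer Y: at 16.00% the monthly rate is 0.0133333, so the payment is 13,000 × 0.0133333 / (1 − 1.0133333^−24) = $636.52.
Total interest on Offer Y = 24 × $636.52 − $13,000 = $2,276.48.
Offer Y is lower by $3,761.04.

Offer Y by $3,761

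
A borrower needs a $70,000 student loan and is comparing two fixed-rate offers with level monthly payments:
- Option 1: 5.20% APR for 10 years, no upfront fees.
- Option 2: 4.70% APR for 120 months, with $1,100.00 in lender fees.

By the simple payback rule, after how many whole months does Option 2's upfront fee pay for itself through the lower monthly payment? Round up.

Option 1: monthly rate = 5.2%/12 = 0.0043333; payment = 70,000 × 0.0043333 / (1 − (1+0.0043333)^−120) = $749.32.
Option 2: at 4.70% the monthly rate is 0.0039167, so the payment is 70,000 × 0.0039167 / (1 − 1.0039167^−120) = $732.24.
Monthly savings = $749.32 − $732.24 = $17.08.
Break-even = $1,100.00 / $17.08 = 64.40 → 65 months.

65 months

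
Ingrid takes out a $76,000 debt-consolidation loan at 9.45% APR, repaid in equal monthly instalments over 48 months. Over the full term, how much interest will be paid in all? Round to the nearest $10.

At 9.45% the monthly rate is 0.0078750, so the payment is 76,000 × 0.0078750 / (1 − 1.0078750^−48) = $1,907.54.
Total paid = 48 × $1,907.54 = $91,561.92; interest = $91,561.92 − $76,000 = $15,561.92.

$15,560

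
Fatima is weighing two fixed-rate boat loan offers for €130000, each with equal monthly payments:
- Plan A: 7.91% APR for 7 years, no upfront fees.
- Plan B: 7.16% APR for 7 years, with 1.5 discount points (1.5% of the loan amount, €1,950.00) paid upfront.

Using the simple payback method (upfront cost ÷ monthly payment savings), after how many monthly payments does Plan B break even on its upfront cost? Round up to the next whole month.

Plan A: at 7.91% the monthly rate is 0.0065917, so the payment is 130,000 × 0.0065917 / (1 − 1.0065917^−84) = €2,020.38.
Plan B: at 7.16% the monthly rate is 0.0059667, so the payment is 130,000 × 0.0059667 / (1 − 1.0059667^−84) = €1,972.23.
Monthly savings = €2,020.38 − €1,972.23 = €48.15.
Break-even = €1,950.00 / €48.15 = 40.50 → 41 months.

41 months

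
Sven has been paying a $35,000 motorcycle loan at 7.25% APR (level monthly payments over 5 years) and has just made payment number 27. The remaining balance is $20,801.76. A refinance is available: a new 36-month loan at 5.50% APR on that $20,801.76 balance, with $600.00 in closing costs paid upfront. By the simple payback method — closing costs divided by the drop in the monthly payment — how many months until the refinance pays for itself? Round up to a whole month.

Current payment = 35,000 × 7.25%/12 / (1 − (1+0.0060417)^−60) = $697.18.
Refinanced payment = 20,801.76 × 0.0045833 / (1 − (1+0.0045833)^−36) = $628.13.
Monthly savings = $697.18 − $628.13 = $69.05.
Break-even = $600.00 / $69.05 = 8.69 → 9 months.

9 months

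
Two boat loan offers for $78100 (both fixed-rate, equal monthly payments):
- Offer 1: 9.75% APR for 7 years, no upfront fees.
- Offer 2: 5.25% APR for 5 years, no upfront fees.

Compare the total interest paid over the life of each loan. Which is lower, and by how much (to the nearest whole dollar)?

Offer 1: monthly rate = 9.75%/12 = 0.0081250; payment = 78,100 × 0.0081250 / (1 − (1+0.0081250)^−84) = $1,286.49.
Total interest on Offer 1 = 84 × $1,286.49 − $78,100 = $29,965.16.
Offer 2: monthly rate = 5.25%/12 = 0.0043750; payment = 78,100 × 0.0043750 / (1 − (1+0.0043750)^−60) = $1,482.81.
Total interest on Offer 2 = 60 × $1,482.81 − $78,100 = $10,868.60.
Offer 2 is lower by $19,096.56.

Offer 2 by $19,097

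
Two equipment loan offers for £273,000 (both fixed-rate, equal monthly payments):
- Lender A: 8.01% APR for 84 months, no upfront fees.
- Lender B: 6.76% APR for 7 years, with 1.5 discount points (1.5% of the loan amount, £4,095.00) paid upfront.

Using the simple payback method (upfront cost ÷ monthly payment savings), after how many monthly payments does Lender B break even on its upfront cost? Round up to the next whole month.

25 months

Lender A: at 8.01% the monthly rate is 0.0066750, so the payment is 273,000 × 0.0066750 / (1 − 1.0066750^−84) = £4,256.40.
Lender B: at 6.76% the monthly rate is 0.0056333, so the payment is 273,000 × 0.0056333 / (1 − 1.0056333^−84) = £4,088.35.
Monthly savings = £4,256.40 − £4,088.35 = £168.05.
Break-even = £4,095.00 / £168.05 = 24.37 → 25 months.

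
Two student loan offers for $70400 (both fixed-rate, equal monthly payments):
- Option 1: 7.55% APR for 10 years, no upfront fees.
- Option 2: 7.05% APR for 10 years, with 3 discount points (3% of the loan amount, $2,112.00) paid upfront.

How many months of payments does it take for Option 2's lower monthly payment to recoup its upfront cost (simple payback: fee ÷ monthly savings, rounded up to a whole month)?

116 months

Option 1: monthly rate = 7.55%/12 = 0.0062917; payment = 70,400 × 0.0062917 / (1 − (1+0.0062917)^−120) = $837.50.
Option 2: at 7.05% the monthly rate is 0.0058750, so the payment is 70,400 × 0.0058750 / (1 − 1.0058750^−120) = $819.22.
Monthly savings = $837.50 − $819.22 = $18.28.
Break-even = $2,112.00 / $18.28 = 115.54 → 116 months.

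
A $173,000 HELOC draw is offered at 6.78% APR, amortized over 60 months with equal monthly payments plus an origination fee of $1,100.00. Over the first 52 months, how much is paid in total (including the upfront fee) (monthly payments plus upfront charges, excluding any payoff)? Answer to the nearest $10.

At 6.78% the monthly rate is 0.0056500, so the payment is 173,000 × 0.0056500 / (1 − 1.0056500^−60) = $3,407.68.
Total outlay = 52 × $3,407.68 + $1,100.00 = $178,299.36.

$178,300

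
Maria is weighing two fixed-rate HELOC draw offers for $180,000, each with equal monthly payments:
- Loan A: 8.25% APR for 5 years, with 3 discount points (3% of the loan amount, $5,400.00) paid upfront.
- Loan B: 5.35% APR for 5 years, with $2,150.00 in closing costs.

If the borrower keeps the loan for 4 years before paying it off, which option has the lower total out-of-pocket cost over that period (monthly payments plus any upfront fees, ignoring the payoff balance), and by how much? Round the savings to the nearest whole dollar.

Loan B by $15,037

Loan A: monthly rate = 8.25%/12 = 0.0068750; payment = 180,000 × 0.0068750 / (1 − (1+0.0068750)^−60) = $3,671.33.
Loan B: at 5.35% the monthly rate is 0.0044583, so the payment is 180,000 × 0.0044583 / (1 − 1.0044583^−60) = $3,425.76.
Over 48 months: Loan A costs 48 × $3,671.33 + $5,400.00 = $181,623.84; Loan B costs 48 × $3,425.76 + $2,150.00 = $166,586.48.
Loan B is cheaper by $181,623.84 − $166,586.48 = $15,037.36.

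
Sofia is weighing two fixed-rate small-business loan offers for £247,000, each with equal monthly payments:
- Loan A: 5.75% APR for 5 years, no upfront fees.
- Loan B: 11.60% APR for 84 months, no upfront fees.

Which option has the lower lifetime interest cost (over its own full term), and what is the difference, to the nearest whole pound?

Loan A: monthly rate = 5.75%/12 = 0.0047917; payment = 247,000 × 0.0047917 / (1 − (1+0.0047917)^−60) = £4,746.54.
Total interest on Loan A = 60 × £4,746.54 − £247,000 = £37,792.40.
Loan B: at 11.60% the monthly rate is 0.0096667, so the payment is 247,000 × 0.0096667 / (1 − 1.0096667^−84) = £4,307.57.
Total interest on Loan B = 84 × £4,307.57 − £247,000 = £114,835.88.
Loan A is lower by £77,043.48.

Loan A by £77,043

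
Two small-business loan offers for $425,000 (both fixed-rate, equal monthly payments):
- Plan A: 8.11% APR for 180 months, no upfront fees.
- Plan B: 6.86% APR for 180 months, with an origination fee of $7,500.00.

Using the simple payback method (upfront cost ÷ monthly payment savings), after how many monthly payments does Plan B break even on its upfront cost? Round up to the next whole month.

Plan A: monthly rate = 8.11%/12 = 0.0067583; payment = 425,000 × 0.0067583 / (1 − (1+0.0067583)^−180) = $4,088.56.
Plan B: monthly rate = 6.86%/12 = 0.0057167; payment = 425,000 × 0.0057167 / (1 − (1+0.0057167)^−180) = $3,786.83.
Monthly savings = $4,088.56 − $3,786.83 = $301.73.
Break-even = $7,500.00 / $301.73 = 24.86 → 25 months.

25 months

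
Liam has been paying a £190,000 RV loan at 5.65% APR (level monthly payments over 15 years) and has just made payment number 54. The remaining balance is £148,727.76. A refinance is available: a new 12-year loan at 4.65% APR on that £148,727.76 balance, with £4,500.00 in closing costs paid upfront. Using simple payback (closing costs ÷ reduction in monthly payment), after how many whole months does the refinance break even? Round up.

Current payment = 190,000 × 5.65%/12 / (1 − (1+0.0047083)^−180) = £1,567.62.
Refinanced payment = 148,727.76 × 0.0038750 / (1 − (1+0.0038750)^−144) = £1,349.60.
Monthly savings = £1,567.62 − £1,349.60 = £218.02.
Break-even = £4,500.00 / £218.02 = 20.64 → 21 months.

21 months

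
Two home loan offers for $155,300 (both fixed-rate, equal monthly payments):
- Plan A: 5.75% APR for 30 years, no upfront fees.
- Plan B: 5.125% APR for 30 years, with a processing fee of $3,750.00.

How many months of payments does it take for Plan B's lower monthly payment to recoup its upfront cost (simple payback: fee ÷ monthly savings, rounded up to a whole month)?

62 months

Plan A: monthly rate = 5.75%/12 = 0.0047917; payment = 155,300 × 0.0047917 / (1 − (1+0.0047917)^−360) = $906.29.
Plan B: monthly rate = 5.125%/12 = 0.0042708; payment = 155,300 × 0.0042708 / (1 − (1+0.0042708)^−360) = $845.59.
Monthly savings = $906.29 − $845.59 = $60.70.
Break-even = $3,750.00 / $60.70 = 61.78 → 62 months.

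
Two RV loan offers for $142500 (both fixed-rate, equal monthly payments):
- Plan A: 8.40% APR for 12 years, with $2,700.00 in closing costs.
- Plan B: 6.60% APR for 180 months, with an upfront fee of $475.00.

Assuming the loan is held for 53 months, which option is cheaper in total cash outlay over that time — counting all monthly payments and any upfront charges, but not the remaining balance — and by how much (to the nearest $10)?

Plan A: at 8.40% the monthly rate is 0.0070000, so the payment is 142,500 × 0.0070000 / (1 − 1.0070000^−144) = $1,573.92.
Plan B: monthly rate = 6.6%/12 = 0.0055000; payment = 142,500 × 0.0055000 / (1 − (1+0.0055000)^−180) = $1,249.18.
Over 53 months: Plan A costs 53 × $1,573.92 + $2,700.00 = $86,117.76; Plan B costs 53 × $1,249.18 + $475.00 = $66,681.54.
Plan B is cheaper by $86,117.76 − $66,681.54 = $19,436.22.

Plan B by $19,440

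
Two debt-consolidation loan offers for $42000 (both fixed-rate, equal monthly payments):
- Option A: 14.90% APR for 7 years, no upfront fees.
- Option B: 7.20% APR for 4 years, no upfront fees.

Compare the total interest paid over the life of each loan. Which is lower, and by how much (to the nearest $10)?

Option A: monthly rate = 14.9%/12 = 0.0124167; payment = 42,000 × 0.0124167 / (1 − (1+0.0124167)^−84) = $808.11.
Total interest on Option A = 84 × $808.11 − $42,000 = $25,881.24.
Option B: monthly rate = 7.2%/12 = 0.0060000; payment = 42,000 × 0.0060000 / (1 − (1+0.0060000)^−48) = $1,009.64.
Total interest on Option B = 48 × $1,009.64 − $42,000 = $6,462.72.
Option B is lower by $19,418.52.

Option B by $19,420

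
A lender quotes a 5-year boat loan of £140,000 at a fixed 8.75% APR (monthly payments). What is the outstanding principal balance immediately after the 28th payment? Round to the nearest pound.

With monthly rate i = 8.75%/12 = 0.0072917, the balance after k of n payments is P · [(1+i)^n − (1+i)^k] / [(1+i)^n − 1].
(1+0.0072917)^60 = 1.54637373 and (1+0.0072917)^28 = 1.22559435, so the balance is 140,000 × (1.54637373 − 1.22559435) / (1.54637373 − 1) = £82,194.86.

£82,195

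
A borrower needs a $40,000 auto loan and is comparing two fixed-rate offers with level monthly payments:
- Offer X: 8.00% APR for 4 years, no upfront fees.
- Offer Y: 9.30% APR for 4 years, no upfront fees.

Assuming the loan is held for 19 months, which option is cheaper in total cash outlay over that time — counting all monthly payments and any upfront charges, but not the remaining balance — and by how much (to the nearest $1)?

Offer X: monthly rate = 8%/12 = 0.0066667; payment = 40,000 × 0.0066667 / (1 − (1+0.0066667)^−48) = $976.52.
Offer Y: at 9.30% the monthly rate is 0.0077500, so the payment is 40,000 × 0.0077500 / (1 − 1.0077500^−48) = $1,001.11.
Over 19 months: Offer X costs 19 × $976.52 = $18,553.88; Offer Y costs 19 × $1,001.11 = $19,021.09.
Offer X is cheaper by $19,021.09 − $18,553.88 = $467.21.

Offer X by $467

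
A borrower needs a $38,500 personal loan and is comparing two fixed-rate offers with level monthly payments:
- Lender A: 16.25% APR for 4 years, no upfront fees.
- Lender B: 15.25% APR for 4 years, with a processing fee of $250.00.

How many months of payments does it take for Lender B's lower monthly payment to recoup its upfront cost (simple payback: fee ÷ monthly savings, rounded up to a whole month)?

13 months

Lender A: monthly rate = 16.25%/12 = 0.0135417; payment = 38,500 × 0.0135417 / (1 − (1+0.0135417)^−48) = $1,096.04.
Lender B: at 15.25% the monthly rate is 0.0127083, so the payment is 38,500 × 0.0127083 / (1 − 1.0127083^−48) = $1,076.37.
Monthly savings = $1,096.04 − $1,076.37 = $19.67.
Break-even = $250.00 / $19.67 = 12.71 → 13 months.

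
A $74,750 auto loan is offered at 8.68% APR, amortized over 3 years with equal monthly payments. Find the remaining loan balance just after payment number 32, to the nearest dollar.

$9,295

With monthly rate i = 8.68%/12 = 0.0072333, the balance after k of n payments is P · [(1+i)^n − (1+i)^k] / [(1+i)^n − 1].
(1+0.0072333)^36 = 1.29623348 and (1+0.0072333)^32 = 1.25939764, so the balance is 74,750 × (1.29623348 − 1.25939764) / (1.29623348 − 1) = $9,294.96.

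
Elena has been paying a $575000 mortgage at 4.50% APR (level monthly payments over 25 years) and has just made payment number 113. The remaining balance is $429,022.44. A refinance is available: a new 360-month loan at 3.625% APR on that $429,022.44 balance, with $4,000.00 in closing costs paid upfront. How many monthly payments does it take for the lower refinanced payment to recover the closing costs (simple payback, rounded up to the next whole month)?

4 months

Current payment = 575,000 × 4.5%/12 / (1 − (1+0.0037500)^−300) = $3,196.04.
Refinanced payment = 429,022.44 × 0.0030208 / (1 − (1+0.0030208)^−360) = $1,956.56.
Monthly savings = $3,196.04 − $1,956.56 = $1,239.48.
Break-even = $4,000.00 / $1,239.48 = 3.23 → 4 months.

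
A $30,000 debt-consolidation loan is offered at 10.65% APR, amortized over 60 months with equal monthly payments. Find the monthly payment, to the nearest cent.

$647.05

Monthly rate = 10.65%/12 = 0.0088750; payment = 30,000 × 0.0088750 / (1 − (1+0.0088750)^−60) = $647.05.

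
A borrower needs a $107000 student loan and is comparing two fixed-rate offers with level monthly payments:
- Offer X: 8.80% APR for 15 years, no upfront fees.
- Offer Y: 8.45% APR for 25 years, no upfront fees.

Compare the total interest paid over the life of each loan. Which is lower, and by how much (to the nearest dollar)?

Offer X: at 8.80% the monthly rate is 0.0073333, so the payment is 107,000 × 0.0073333 / (1 − 1.0073333^−180) = $1,072.57.
Total interest on Offer X = 180 × $1,072.57 − $107,000 = $86,062.60.
Offer Y: at 8.45% the monthly rate is 0.0070417, so the payment is 107,000 × 0.0070417 / (1 − 1.0070417^−300) = $857.99.
Total interest on Offer Y = 300 × $857.99 − $107,000 = $150,397.00.
Offer X is lower by $64,334.40.

Offer X by $64,334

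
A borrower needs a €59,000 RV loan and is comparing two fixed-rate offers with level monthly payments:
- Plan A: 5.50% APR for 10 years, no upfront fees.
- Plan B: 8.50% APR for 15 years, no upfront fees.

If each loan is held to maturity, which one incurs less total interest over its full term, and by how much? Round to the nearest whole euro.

Plan A by €27,743

Plan A: monthly rate = 5.5%/12 = 0.0045833; payment = 59,000 × 0.0045833 / (1 − (1+0.0045833)^−120) = €640.31.
Total interest on Plan A = 120 × €640.31 − €59,000 = €17,837.20.
Plan B: monthly rate = 8.5%/12 = 0.0070833; payment = 59,000 × 0.0070833 / (1 − (1+0.0070833)^−180) = €581.00.
Total interest on Plan B = 180 × €581.00 − €59,000 = €45,580.00.
Plan A is lower by €27,742.80.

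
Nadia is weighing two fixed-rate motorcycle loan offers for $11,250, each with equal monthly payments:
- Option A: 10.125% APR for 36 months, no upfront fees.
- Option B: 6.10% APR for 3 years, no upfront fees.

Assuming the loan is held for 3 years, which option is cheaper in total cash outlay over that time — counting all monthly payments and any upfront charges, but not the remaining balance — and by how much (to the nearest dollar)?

Option B by $753

Option A: at 10.125% the monthly rate is 0.0084375, so the payment is 11,250 × 0.0084375 / (1 − 1.0084375^−36) = $363.67.
Option B: monthly rate = 6.1%/12 = 0.0050833; payment = 11,250 × 0.0050833 / (1 − (1+0.0050833)^−36) = $342.76.
Over 36 months: Option A costs 36 × $363.67 = $13,092.12; Option B costs 36 × $342.76 = $12,339.36.
Option B is cheaper by $13,092.12 − $12,339.36 = $752.76.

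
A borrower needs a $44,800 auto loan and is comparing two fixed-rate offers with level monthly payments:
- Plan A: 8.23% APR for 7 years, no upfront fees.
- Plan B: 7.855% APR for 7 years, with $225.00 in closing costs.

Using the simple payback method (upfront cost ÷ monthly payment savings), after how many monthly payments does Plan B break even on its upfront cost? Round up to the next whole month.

27 months

Plan A: monthly rate = 8.23%/12 = 0.0068583; payment = 44,800 × 0.0068583 / (1 − (1+0.0068583)^−84) = $703.41.
Plan B: at 7.855% the monthly rate is 0.0065458, so the payment is 44,800 × 0.0065458 / (1 − 1.0065458^−84) = $695.03.
Monthly savings = $703.41 − $695.03 = $8.38.
Break-even = $225.00 / $8.38 = 26.85 → 27 months.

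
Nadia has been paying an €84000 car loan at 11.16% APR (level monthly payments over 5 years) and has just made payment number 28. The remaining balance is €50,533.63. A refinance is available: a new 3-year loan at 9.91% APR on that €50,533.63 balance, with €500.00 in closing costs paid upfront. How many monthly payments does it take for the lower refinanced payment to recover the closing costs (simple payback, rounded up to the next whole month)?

3 months

Current payment = 84,000 × 11.16%/12 / (1 − (1+0.0093000)^−60) = €1,833.07.
Refinanced payment = 50,533.63 × 0.0082583 / (1 − (1+0.0082583)^−36) = €1,628.44.
Monthly savings = €1,833.07 − €1,628.44 = €204.63.
Break-even = €500.00 / €204.63 = 2.44 → 3 months.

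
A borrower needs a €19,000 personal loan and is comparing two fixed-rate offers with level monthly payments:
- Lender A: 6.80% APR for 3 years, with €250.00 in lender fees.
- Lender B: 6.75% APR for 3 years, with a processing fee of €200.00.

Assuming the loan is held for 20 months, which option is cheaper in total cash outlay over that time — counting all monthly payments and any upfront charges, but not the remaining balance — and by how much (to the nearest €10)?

Lender A: monthly rate = 6.8%/12 = 0.0056667; payment = 19,000 × 0.0056667 / (1 − (1+0.0056667)^−36) = €584.93.
Lender B: monthly rate = 6.75%/12 = 0.0056250; payment = 19,000 × 0.0056250 / (1 − (1+0.0056250)^−36) = €584.50.
Over 20 months: Lender A costs 20 × €584.93 + €250.00 = €11,948.60; Lender B costs 20 × €584.50 + €200.00 = €11,890.00.
Lender B is cheaper by €11,948.60 − €11,890.00 = €58.60.

Lender B by €60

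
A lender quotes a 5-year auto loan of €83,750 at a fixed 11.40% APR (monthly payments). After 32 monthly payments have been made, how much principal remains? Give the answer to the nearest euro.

With monthly rate i = 11.4%/12 = 0.0095000, the balance after k of n payments is P · [(1+i)^n − (1+i)^k] / [(1+i)^n − 1].
(1+0.0095000)^60 = 1.76351597 and (1+0.0095000)^32 = 1.35332575, so the balance is 83,750 × (1.76351597 − 1.35332575) / (1.76351597 − 1) = €44,993.73.

€44,994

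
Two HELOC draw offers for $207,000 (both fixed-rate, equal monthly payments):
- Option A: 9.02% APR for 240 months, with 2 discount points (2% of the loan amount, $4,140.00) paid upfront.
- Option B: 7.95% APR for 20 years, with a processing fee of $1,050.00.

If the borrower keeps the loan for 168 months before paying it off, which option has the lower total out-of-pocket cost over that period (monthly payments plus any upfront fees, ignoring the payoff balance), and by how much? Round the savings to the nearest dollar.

Option A: at 9.02% the monthly rate is 0.0075167, so the payment is 207,000 × 0.0075167 / (1 − 1.0075167^−240) = $1,865.10.
Option B: at 7.95% the monthly rate is 0.0066250, so the payment is 207,000 × 0.0066250 / (1 − 1.0066250^−240) = $1,725.00.
Over 168 months: Option A costs 168 × $1,865.10 + $4,140.00 = $317,476.80; Option B costs 168 × $1,725.00 + $1,050.00 = $290,850.00.
Option B is cheaper by $317,476.80 − $290,850.00 = $26,626.80.

Option B by $26,627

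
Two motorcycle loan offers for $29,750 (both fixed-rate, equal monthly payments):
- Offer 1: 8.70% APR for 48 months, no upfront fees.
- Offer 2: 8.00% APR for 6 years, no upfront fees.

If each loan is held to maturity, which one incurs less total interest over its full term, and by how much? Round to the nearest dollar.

Offer 1 by $2,223

Offer 1: at 8.70% the monthly rate is 0.0072500, so the payment is 29,750 × 0.0072500 / (1 − 1.0072500^−48) = $736.10.
Total interest on Offer 1 = 48 × $736.10 − $29,750 = $5,582.80.
Offer 2: monthly rate = 8%/12 = 0.0066667; payment = 29,750 × 0.0066667 / (1 − (1+0.0066667)^−72) = $521.61.
Total interest on Offer 2 = 72 × $521.61 − $29,750 = $7,805.92.
Offer 1 is lower by $2,223.12.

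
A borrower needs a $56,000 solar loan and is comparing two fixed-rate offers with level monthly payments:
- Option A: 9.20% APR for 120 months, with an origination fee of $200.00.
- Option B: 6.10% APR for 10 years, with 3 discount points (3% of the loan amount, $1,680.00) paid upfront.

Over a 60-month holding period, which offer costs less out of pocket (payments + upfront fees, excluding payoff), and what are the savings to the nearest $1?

Option A: at 9.20% the monthly rate is 0.0076667, so the payment is 56,000 × 0.0076667 / (1 − 1.0076667^−120) = $715.46.
Option B: monthly rate = 6.1%/12 = 0.0050833; payment = 56,000 × 0.0050833 / (1 − (1+0.0050833)^−120) = $624.53.
Over 60 months: Option A costs 60 × $715.46 + $200.00 = $43,127.60; Option B costs 60 × $624.53 + $1,680.00 = $39,151.80.
Option B is cheaper by $43,127.60 − $39,151.80 = $3,975.80.

Option B by $3,976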